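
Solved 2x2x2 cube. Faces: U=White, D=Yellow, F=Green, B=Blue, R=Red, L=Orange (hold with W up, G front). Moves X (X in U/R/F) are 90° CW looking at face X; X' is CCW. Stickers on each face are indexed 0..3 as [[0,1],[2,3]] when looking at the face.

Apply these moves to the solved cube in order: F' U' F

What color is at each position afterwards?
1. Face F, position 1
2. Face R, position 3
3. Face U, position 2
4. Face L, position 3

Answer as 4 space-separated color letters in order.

Answer: O R W O

Derivation:
After move 1 (F'): F=GGGG U=WWRR R=YRYR D=OOYY L=OWOW
After move 2 (U'): U=WRWR F=OWGG R=GGYR B=YRBB L=BBOW
After move 3 (F): F=GOGW U=WRWB R=WGRR D=YGYY L=BOOO
Query 1: F[1] = O
Query 2: R[3] = R
Query 3: U[2] = W
Query 4: L[3] = O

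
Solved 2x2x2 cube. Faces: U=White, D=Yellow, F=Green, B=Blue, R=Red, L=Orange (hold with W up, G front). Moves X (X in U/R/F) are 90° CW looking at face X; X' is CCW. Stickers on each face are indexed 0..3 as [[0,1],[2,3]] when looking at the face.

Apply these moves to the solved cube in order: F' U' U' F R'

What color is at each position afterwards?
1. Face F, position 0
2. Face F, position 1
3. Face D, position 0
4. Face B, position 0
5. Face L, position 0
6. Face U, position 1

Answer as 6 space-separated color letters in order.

Answer: G R Y Y Y B

Derivation:
After move 1 (F'): F=GGGG U=WWRR R=YRYR D=OOYY L=OWOW
After move 2 (U'): U=WRWR F=OWGG R=GGYR B=YRBB L=BBOW
After move 3 (U'): U=RRWW F=BBGG R=OWYR B=GGBB L=YROW
After move 4 (F): F=GBGB U=RRWR R=WWWR D=YOYY L=YOOO
After move 5 (R'): R=WRWW U=RBWG F=GRGR D=YBYB B=YGOB
Query 1: F[0] = G
Query 2: F[1] = R
Query 3: D[0] = Y
Query 4: B[0] = Y
Query 5: L[0] = Y
Query 6: U[1] = B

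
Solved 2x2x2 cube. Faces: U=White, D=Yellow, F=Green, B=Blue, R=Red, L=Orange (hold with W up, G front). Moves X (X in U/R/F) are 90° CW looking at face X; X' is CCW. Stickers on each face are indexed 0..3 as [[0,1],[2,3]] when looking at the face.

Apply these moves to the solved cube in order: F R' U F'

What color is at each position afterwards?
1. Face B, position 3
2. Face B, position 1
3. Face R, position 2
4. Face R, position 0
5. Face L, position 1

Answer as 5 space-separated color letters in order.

Answer: B Y R G B

Derivation:
After move 1 (F): F=GGGG U=WWOO R=WRWR D=RRYY L=OYOY
After move 2 (R'): R=RRWW U=WBOB F=GWGO D=RGYG B=YBRB
After move 3 (U): U=OWBB F=RRGO R=YBWW B=OYRB L=GWOY
After move 4 (F'): F=RORG U=OWYW R=GBRW D=WYYG L=GBOB
Query 1: B[3] = B
Query 2: B[1] = Y
Query 3: R[2] = R
Query 4: R[0] = G
Query 5: L[1] = B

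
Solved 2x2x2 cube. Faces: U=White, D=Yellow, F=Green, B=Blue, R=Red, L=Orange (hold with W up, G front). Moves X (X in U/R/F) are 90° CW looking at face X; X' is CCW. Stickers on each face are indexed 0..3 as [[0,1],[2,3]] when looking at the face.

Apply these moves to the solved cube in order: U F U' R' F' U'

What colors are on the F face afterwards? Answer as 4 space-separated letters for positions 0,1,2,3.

Answer: O W G G

Derivation:
After move 1 (U): U=WWWW F=RRGG R=BBRR B=OOBB L=GGOO
After move 2 (F): F=GRGR U=WWOG R=WBWR D=RBYY L=GYOY
After move 3 (U'): U=WGWO F=GYGR R=GRWR B=WBBB L=OOOY
After move 4 (R'): R=RRGW U=WBWW F=GGGO D=RYYR B=YBBB
After move 5 (F'): F=GOGG U=WBRG R=YRRW D=OYYR L=OWOW
After move 6 (U'): U=BGWR F=OWGG R=GORW B=YRBB L=YBOW
Query: F face = OWGG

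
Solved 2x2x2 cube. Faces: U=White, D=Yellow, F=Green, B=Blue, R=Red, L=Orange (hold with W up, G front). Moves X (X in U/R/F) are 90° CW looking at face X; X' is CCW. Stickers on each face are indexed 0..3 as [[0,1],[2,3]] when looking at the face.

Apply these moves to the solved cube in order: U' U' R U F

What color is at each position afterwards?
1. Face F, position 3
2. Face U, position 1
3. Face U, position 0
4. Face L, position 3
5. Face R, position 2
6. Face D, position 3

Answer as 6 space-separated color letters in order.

After move 1 (U'): U=WWWW F=OOGG R=GGRR B=RRBB L=BBOO
After move 2 (U'): U=WWWW F=BBGG R=OORR B=GGBB L=RROO
After move 3 (R): R=RORO U=WBWG F=BYGY D=YBYG B=WGWB
After move 4 (U): U=WWGB F=ROGY R=WGRO B=RRWB L=BYOO
After move 5 (F): F=GRYO U=WWOY R=GGBO D=RWYG L=BYOB
Query 1: F[3] = O
Query 2: U[1] = W
Query 3: U[0] = W
Query 4: L[3] = B
Query 5: R[2] = B
Query 6: D[3] = G

Answer: O W W B B G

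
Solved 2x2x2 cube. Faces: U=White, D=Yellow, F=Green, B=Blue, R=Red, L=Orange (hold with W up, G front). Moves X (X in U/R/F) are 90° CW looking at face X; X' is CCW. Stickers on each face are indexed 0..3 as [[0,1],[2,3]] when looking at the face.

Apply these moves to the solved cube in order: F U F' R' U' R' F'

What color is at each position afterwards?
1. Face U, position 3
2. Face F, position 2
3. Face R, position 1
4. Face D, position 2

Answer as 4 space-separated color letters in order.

Answer: R G R Y

Derivation:
After move 1 (F): F=GGGG U=WWOO R=WRWR D=RRYY L=OYOY
After move 2 (U): U=OWOW F=WRGG R=BBWR B=OYBB L=GGOY
After move 3 (F'): F=RGWG U=OWBW R=RBRR D=GYYY L=GWOO
After move 4 (R'): R=BRRR U=OBBO F=RWWW D=GGYG B=YYYB
After move 5 (U'): U=BOOB F=GWWW R=RWRR B=BRYB L=YYOO
After move 6 (R'): R=WRRR U=BYOB F=GOWB D=GWYW B=GRGB
After move 7 (F'): F=OBGW U=BYWR R=WRGR D=YOYW L=YBOO
Query 1: U[3] = R
Query 2: F[2] = G
Query 3: R[1] = R
Query 4: D[2] = Y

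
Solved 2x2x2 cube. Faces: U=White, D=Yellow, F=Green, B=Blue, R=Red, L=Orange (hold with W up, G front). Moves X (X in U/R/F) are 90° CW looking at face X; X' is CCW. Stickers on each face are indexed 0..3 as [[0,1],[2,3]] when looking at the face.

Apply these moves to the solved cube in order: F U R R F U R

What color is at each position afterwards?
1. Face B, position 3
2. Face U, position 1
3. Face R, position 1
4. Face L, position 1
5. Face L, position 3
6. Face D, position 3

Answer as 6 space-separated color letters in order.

After move 1 (F): F=GGGG U=WWOO R=WRWR D=RRYY L=OYOY
After move 2 (U): U=OWOW F=WRGG R=BBWR B=OYBB L=GGOY
After move 3 (R): R=WBRB U=OROG F=WRGY D=RBYO B=WYWB
After move 4 (R): R=RWBB U=OROY F=WBGO D=RWYW B=GYRB
After move 5 (F): F=GWOB U=ORYG R=OWYB D=BRYW L=GROW
After move 6 (U): U=YOGR F=OWOB R=GYYB B=GRRB L=GWOW
After move 7 (R): R=YGBY U=YWGB F=OROW D=BRYG B=RROB
Query 1: B[3] = B
Query 2: U[1] = W
Query 3: R[1] = G
Query 4: L[1] = W
Query 5: L[3] = W
Query 6: D[3] = G

Answer: B W G W W G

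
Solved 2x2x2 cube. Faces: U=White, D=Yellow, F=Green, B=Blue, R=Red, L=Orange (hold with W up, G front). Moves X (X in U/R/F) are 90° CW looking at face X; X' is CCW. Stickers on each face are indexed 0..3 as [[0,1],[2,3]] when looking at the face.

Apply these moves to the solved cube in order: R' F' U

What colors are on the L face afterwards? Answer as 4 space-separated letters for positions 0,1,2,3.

Answer: W W O W

Derivation:
After move 1 (R'): R=RRRR U=WBWB F=GWGW D=YGYG B=YBYB
After move 2 (F'): F=WWGG U=WBRR R=GRYR D=OOYG L=OBOW
After move 3 (U): U=RWRB F=GRGG R=YBYR B=OBYB L=WWOW
Query: L face = WWOW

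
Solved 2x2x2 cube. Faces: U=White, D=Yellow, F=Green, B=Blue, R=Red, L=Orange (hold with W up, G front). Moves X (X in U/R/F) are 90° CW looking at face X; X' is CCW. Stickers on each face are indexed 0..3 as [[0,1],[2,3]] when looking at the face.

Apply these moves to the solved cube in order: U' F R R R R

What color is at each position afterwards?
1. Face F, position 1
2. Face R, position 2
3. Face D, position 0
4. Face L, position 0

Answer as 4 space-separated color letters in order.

Answer: O W R B

Derivation:
After move 1 (U'): U=WWWW F=OOGG R=GGRR B=RRBB L=BBOO
After move 2 (F): F=GOGO U=WWOB R=WGWR D=RGYY L=BYOY
After move 3 (R): R=WWRG U=WOOO F=GGGY D=RBYR B=BRWB
After move 4 (R): R=RWGW U=WGOY F=GBGR D=RWYB B=OROB
After move 5 (R): R=GRWW U=WBOR F=GWGB D=ROYO B=YRGB
After move 6 (R): R=WGWR U=WWOB F=GOGO D=RGYY B=RRBB
Query 1: F[1] = O
Query 2: R[2] = W
Query 3: D[0] = R
Query 4: L[0] = B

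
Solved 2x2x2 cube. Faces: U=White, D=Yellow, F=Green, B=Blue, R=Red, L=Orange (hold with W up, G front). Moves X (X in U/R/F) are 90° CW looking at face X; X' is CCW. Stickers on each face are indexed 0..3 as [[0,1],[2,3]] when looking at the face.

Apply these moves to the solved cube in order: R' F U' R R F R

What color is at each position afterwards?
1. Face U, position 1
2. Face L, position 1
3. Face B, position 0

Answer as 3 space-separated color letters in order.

Answer: O R B

Derivation:
After move 1 (R'): R=RRRR U=WBWB F=GWGW D=YGYG B=YBYB
After move 2 (F): F=GGWW U=WBOO R=WRBR D=RRYG L=OYOG
After move 3 (U'): U=BOWO F=OYWW R=GGBR B=WRYB L=YBOG
After move 4 (R): R=BGRG U=BYWW F=ORWG D=RYYW B=OROB
After move 5 (R): R=RBGG U=BRWG F=OYWW D=ROYO B=WRYB
After move 6 (F): F=WOWY U=BRGB R=WBGG D=GRYO L=YROO
After move 7 (R): R=GWGB U=BOGY F=WRWO D=GYYW B=BRRB
Query 1: U[1] = O
Query 2: L[1] = R
Query 3: B[0] = B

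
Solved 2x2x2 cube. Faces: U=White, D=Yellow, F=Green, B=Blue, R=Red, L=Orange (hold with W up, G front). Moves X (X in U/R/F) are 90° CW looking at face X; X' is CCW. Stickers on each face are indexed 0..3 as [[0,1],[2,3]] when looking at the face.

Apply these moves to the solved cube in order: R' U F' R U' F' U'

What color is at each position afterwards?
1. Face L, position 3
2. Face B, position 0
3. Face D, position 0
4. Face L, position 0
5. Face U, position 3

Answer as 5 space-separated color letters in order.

Answer: W Y O Y R

Derivation:
After move 1 (R'): R=RRRR U=WBWB F=GWGW D=YGYG B=YBYB
After move 2 (U): U=WWBB F=RRGW R=YBRR B=OOYB L=GWOO
After move 3 (F'): F=RWRG U=WWYR R=GBYR D=WOYG L=GBOB
After move 4 (R): R=YGRB U=WWYG F=RORG D=WYYO B=ROWB
After move 5 (U'): U=WGWY F=GBRG R=RORB B=YGWB L=ROOB
After move 6 (F'): F=BGGR U=WGRR R=YOWB D=OBYO L=RYOW
After move 7 (U'): U=GRWR F=RYGR R=BGWB B=YOWB L=YGOW
Query 1: L[3] = W
Query 2: B[0] = Y
Query 3: D[0] = O
Query 4: L[0] = Y
Query 5: U[3] = R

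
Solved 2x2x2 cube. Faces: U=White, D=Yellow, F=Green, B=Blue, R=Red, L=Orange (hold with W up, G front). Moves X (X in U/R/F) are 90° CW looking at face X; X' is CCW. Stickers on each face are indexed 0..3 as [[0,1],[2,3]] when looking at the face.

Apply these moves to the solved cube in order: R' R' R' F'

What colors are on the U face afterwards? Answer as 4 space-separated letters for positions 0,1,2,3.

Answer: W G R R

Derivation:
After move 1 (R'): R=RRRR U=WBWB F=GWGW D=YGYG B=YBYB
After move 2 (R'): R=RRRR U=WYWY F=GBGB D=YWYW B=GBGB
After move 3 (R'): R=RRRR U=WGWG F=GYGY D=YBYB B=WBWB
After move 4 (F'): F=YYGG U=WGRR R=BRYR D=OOYB L=OGOW
Query: U face = WGRR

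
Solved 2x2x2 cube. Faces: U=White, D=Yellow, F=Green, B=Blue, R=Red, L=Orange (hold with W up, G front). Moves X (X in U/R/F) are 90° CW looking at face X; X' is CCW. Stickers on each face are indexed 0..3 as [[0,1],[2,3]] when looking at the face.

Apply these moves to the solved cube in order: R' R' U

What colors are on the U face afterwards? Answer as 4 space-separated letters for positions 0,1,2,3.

Answer: W W Y Y

Derivation:
After move 1 (R'): R=RRRR U=WBWB F=GWGW D=YGYG B=YBYB
After move 2 (R'): R=RRRR U=WYWY F=GBGB D=YWYW B=GBGB
After move 3 (U): U=WWYY F=RRGB R=GBRR B=OOGB L=GBOO
Query: U face = WWYY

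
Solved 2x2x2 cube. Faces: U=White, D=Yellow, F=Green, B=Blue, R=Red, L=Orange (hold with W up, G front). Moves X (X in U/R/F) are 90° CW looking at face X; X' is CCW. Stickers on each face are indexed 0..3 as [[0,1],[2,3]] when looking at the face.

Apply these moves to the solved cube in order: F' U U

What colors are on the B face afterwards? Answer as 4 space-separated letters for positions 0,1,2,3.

After move 1 (F'): F=GGGG U=WWRR R=YRYR D=OOYY L=OWOW
After move 2 (U): U=RWRW F=YRGG R=BBYR B=OWBB L=GGOW
After move 3 (U): U=RRWW F=BBGG R=OWYR B=GGBB L=YROW
Query: B face = GGBB

Answer: G G B B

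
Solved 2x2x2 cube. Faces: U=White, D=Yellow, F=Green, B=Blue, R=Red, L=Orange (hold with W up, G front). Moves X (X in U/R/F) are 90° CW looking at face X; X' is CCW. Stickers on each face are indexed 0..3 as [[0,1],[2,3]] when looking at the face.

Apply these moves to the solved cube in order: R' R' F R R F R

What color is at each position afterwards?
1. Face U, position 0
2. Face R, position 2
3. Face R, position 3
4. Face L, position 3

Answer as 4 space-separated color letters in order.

After move 1 (R'): R=RRRR U=WBWB F=GWGW D=YGYG B=YBYB
After move 2 (R'): R=RRRR U=WYWY F=GBGB D=YWYW B=GBGB
After move 3 (F): F=GGBB U=WYOO R=WRYR D=RRYW L=OYOW
After move 4 (R): R=YWRR U=WGOB F=GRBW D=RGYG B=OBYB
After move 5 (R): R=RYRW U=WROW F=GGBG D=RYYO B=BBGB
After move 6 (F): F=BGGG U=WRWY R=OYWW D=RRYO L=OROY
After move 7 (R): R=WOWY U=WGWG F=BRGO D=RGYB B=YBRB
Query 1: U[0] = W
Query 2: R[2] = W
Query 3: R[3] = Y
Query 4: L[3] = Y

Answer: W W Y Y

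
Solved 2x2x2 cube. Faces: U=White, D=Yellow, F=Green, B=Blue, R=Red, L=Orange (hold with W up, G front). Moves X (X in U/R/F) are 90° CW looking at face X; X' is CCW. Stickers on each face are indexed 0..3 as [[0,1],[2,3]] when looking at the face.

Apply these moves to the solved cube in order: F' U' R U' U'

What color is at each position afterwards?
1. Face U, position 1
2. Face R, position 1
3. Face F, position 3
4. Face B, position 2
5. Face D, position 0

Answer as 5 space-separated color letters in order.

Answer: W B Y R O

Derivation:
After move 1 (F'): F=GGGG U=WWRR R=YRYR D=OOYY L=OWOW
After move 2 (U'): U=WRWR F=OWGG R=GGYR B=YRBB L=BBOW
After move 3 (R): R=YGRG U=WWWG F=OOGY D=OBYY B=RRRB
After move 4 (U'): U=WGWW F=BBGY R=OORG B=YGRB L=RROW
After move 5 (U'): U=GWWW F=RRGY R=BBRG B=OORB L=YGOW
Query 1: U[1] = W
Query 2: R[1] = B
Query 3: F[3] = Y
Query 4: B[2] = R
Query 5: D[0] = O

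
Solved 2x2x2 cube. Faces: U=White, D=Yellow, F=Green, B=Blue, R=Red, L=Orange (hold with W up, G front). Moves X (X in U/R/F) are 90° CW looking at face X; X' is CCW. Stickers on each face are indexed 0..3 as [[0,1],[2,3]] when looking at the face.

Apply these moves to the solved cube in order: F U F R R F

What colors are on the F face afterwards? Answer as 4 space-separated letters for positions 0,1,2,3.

Answer: G G O B

Derivation:
After move 1 (F): F=GGGG U=WWOO R=WRWR D=RRYY L=OYOY
After move 2 (U): U=OWOW F=WRGG R=BBWR B=OYBB L=GGOY
After move 3 (F): F=GWGR U=OWYG R=OBWR D=WBYY L=GROR
After move 4 (R): R=WORB U=OWYR F=GBGY D=WBYO B=GYWB
After move 5 (R): R=RWBO U=OBYY F=GBGO D=WWYG B=RYWB
After move 6 (F): F=GGOB U=OBRR R=YWYO D=BRYG L=GWOW
Query: F face = GGOB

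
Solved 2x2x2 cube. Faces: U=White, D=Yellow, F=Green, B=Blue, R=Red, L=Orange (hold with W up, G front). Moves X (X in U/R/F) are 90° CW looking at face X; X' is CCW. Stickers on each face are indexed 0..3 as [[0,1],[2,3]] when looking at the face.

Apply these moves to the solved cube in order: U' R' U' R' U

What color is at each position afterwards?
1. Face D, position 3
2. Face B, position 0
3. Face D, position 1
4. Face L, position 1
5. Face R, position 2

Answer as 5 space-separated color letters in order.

After move 1 (U'): U=WWWW F=OOGG R=GGRR B=RRBB L=BBOO
After move 2 (R'): R=GRGR U=WBWR F=OWGW D=YOYG B=YRYB
After move 3 (U'): U=BRWW F=BBGW R=OWGR B=GRYB L=YROO
After move 4 (R'): R=WROG U=BYWG F=BRGW D=YBYW B=GROB
After move 5 (U): U=WBGY F=WRGW R=GROG B=YROB L=BROO
Query 1: D[3] = W
Query 2: B[0] = Y
Query 3: D[1] = B
Query 4: L[1] = R
Query 5: R[2] = O

Answer: W Y B R O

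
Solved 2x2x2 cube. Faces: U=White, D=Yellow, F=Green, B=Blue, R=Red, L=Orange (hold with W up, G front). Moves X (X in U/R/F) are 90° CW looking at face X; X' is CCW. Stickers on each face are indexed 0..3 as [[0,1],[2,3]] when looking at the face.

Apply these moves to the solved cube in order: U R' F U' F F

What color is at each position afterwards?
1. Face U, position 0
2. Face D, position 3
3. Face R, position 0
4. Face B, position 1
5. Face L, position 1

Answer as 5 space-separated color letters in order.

Answer: B G R R O

Derivation:
After move 1 (U): U=WWWW F=RRGG R=BBRR B=OOBB L=GGOO
After move 2 (R'): R=BRBR U=WBWO F=RWGW D=YRYG B=YOYB
After move 3 (F): F=GRWW U=WBOG R=WROR D=BBYG L=GYOR
After move 4 (U'): U=BGWO F=GYWW R=GROR B=WRYB L=YOOR
After move 5 (F): F=WGWY U=BGRO R=WROR D=OGYG L=YBOB
After move 6 (F): F=WWYG U=BGBB R=RROR D=OWYG L=YOOG
Query 1: U[0] = B
Query 2: D[3] = G
Query 3: R[0] = R
Query 4: B[1] = R
Query 5: L[1] = O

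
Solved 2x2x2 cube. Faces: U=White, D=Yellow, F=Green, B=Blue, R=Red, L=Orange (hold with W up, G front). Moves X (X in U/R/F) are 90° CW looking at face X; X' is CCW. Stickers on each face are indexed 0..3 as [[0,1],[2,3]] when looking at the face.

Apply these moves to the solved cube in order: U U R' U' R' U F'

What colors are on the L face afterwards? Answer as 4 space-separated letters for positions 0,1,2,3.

After move 1 (U): U=WWWW F=RRGG R=BBRR B=OOBB L=GGOO
After move 2 (U): U=WWWW F=BBGG R=OORR B=GGBB L=RROO
After move 3 (R'): R=OROR U=WBWG F=BWGW D=YBYG B=YGYB
After move 4 (U'): U=BGWW F=RRGW R=BWOR B=ORYB L=YGOO
After move 5 (R'): R=WRBO U=BYWO F=RGGW D=YRYW B=GRBB
After move 6 (U): U=WBOY F=WRGW R=GRBO B=YGBB L=RGOO
After move 7 (F'): F=RWWG U=WBGB R=RRYO D=GOYW L=RYOO
Query: L face = RYOO

Answer: R Y O O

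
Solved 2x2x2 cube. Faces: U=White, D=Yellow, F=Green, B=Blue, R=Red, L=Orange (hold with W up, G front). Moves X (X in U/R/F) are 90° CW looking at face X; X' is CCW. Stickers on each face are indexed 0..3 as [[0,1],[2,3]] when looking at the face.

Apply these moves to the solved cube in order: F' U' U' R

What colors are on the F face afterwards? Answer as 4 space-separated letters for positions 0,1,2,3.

Answer: B O G Y

Derivation:
After move 1 (F'): F=GGGG U=WWRR R=YRYR D=OOYY L=OWOW
After move 2 (U'): U=WRWR F=OWGG R=GGYR B=YRBB L=BBOW
After move 3 (U'): U=RRWW F=BBGG R=OWYR B=GGBB L=YROW
After move 4 (R): R=YORW U=RBWG F=BOGY D=OBYG B=WGRB
Query: F face = BOGY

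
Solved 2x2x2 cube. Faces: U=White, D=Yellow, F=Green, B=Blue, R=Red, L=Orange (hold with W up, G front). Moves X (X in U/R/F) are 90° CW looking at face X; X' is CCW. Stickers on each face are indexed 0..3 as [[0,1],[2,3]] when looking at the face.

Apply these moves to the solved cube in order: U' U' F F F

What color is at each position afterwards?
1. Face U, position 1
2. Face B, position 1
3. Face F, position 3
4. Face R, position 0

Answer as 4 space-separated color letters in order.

After move 1 (U'): U=WWWW F=OOGG R=GGRR B=RRBB L=BBOO
After move 2 (U'): U=WWWW F=BBGG R=OORR B=GGBB L=RROO
After move 3 (F): F=GBGB U=WWOR R=WOWR D=ROYY L=RYOY
After move 4 (F): F=GGBB U=WWYY R=OORR D=WWYY L=RROO
After move 5 (F): F=BGBG U=WWOR R=YOYR D=ROYY L=RWOW
Query 1: U[1] = W
Query 2: B[1] = G
Query 3: F[3] = G
Query 4: R[0] = Y

Answer: W G G Y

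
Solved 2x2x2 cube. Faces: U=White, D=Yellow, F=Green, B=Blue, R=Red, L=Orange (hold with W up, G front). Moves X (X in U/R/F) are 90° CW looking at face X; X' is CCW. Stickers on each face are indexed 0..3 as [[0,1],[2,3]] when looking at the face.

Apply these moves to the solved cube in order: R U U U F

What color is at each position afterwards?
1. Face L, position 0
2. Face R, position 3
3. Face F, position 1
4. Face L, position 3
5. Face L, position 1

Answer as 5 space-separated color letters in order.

After move 1 (R): R=RRRR U=WGWG F=GYGY D=YBYB B=WBWB
After move 2 (U): U=WWGG F=RRGY R=WBRR B=OOWB L=GYOO
After move 3 (U): U=GWGW F=WBGY R=OORR B=GYWB L=RROO
After move 4 (U): U=GGWW F=OOGY R=GYRR B=RRWB L=WBOO
After move 5 (F): F=GOYO U=GGOB R=WYWR D=RGYB L=WYOB
Query 1: L[0] = W
Query 2: R[3] = R
Query 3: F[1] = O
Query 4: L[3] = B
Query 5: L[1] = Y

Answer: W R O B Y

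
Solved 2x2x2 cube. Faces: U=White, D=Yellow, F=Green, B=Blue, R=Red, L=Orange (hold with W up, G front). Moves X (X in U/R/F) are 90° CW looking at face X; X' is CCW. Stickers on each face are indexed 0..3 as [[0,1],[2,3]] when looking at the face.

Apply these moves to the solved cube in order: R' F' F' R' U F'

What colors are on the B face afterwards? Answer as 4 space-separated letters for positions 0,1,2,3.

Answer: O R W B

Derivation:
After move 1 (R'): R=RRRR U=WBWB F=GWGW D=YGYG B=YBYB
After move 2 (F'): F=WWGG U=WBRR R=GRYR D=OOYG L=OBOW
After move 3 (F'): F=WGWG U=WBGY R=OROR D=BWYG L=OROR
After move 4 (R'): R=RROO U=WYGY F=WBWY D=BGYG B=GBWB
After move 5 (U): U=GWYY F=RRWY R=GBOO B=ORWB L=WBOR
After move 6 (F'): F=RYRW U=GWGO R=GBBO D=BRYG L=WYOY
Query: B face = ORWB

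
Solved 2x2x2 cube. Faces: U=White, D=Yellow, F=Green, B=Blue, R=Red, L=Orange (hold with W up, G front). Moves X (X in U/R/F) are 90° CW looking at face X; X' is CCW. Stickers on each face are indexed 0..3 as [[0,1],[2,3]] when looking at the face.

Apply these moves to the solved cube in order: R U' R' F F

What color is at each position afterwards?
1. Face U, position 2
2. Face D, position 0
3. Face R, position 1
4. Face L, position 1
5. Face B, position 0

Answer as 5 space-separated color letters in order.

Answer: O R R G B

Derivation:
After move 1 (R): R=RRRR U=WGWG F=GYGY D=YBYB B=WBWB
After move 2 (U'): U=GGWW F=OOGY R=GYRR B=RRWB L=WBOO
After move 3 (R'): R=YRGR U=GWWR F=OGGW D=YOYY B=BRBB
After move 4 (F): F=GOWG U=GWOB R=WRRR D=GYYY L=WYOO
After move 5 (F): F=WGGO U=GWOY R=ORBR D=RWYY L=WGOY
Query 1: U[2] = O
Query 2: D[0] = R
Query 3: R[1] = R
Query 4: L[1] = G
Query 5: B[0] = B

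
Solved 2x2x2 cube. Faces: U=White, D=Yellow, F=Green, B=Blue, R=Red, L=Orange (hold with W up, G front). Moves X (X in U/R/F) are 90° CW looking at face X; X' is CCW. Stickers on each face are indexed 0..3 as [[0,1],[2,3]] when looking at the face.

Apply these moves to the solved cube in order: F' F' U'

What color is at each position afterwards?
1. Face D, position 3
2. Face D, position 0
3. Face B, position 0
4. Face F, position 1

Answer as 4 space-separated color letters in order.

After move 1 (F'): F=GGGG U=WWRR R=YRYR D=OOYY L=OWOW
After move 2 (F'): F=GGGG U=WWYY R=OROR D=WWYY L=OROR
After move 3 (U'): U=WYWY F=ORGG R=GGOR B=ORBB L=BBOR
Query 1: D[3] = Y
Query 2: D[0] = W
Query 3: B[0] = O
Query 4: F[1] = R

Answer: Y W O R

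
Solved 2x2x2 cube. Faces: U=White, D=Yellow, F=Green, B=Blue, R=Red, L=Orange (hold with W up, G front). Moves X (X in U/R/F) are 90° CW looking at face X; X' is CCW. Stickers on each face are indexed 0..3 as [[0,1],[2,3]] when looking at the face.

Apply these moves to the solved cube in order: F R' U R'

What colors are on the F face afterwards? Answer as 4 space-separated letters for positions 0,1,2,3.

After move 1 (F): F=GGGG U=WWOO R=WRWR D=RRYY L=OYOY
After move 2 (R'): R=RRWW U=WBOB F=GWGO D=RGYG B=YBRB
After move 3 (U): U=OWBB F=RRGO R=YBWW B=OYRB L=GWOY
After move 4 (R'): R=BWYW U=ORBO F=RWGB D=RRYO B=GYGB
Query: F face = RWGB

Answer: R W G B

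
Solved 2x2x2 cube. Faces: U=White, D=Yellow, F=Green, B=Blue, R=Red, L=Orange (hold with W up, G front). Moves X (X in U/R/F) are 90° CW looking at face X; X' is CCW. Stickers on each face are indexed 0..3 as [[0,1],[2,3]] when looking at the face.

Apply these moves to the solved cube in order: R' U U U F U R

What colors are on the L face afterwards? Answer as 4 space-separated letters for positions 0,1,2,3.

Answer: G O O G

Derivation:
After move 1 (R'): R=RRRR U=WBWB F=GWGW D=YGYG B=YBYB
After move 2 (U): U=WWBB F=RRGW R=YBRR B=OOYB L=GWOO
After move 3 (U): U=BWBW F=YBGW R=OORR B=GWYB L=RROO
After move 4 (U): U=BBWW F=OOGW R=GWRR B=RRYB L=YBOO
After move 5 (F): F=GOWO U=BBOB R=WWWR D=RGYG L=YYOG
After move 6 (U): U=OBBB F=WWWO R=RRWR B=YYYB L=GOOG
After move 7 (R): R=WRRR U=OWBO F=WGWG D=RYYY B=BYBB
Query: L face = GOOG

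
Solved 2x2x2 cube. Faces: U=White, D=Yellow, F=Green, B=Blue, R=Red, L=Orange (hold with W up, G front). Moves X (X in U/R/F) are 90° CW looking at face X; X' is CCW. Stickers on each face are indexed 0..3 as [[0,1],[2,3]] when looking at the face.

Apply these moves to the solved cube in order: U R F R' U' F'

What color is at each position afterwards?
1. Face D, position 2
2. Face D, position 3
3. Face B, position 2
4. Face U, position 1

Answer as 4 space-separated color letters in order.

Answer: Y Y R W

Derivation:
After move 1 (U): U=WWWW F=RRGG R=BBRR B=OOBB L=GGOO
After move 2 (R): R=RBRB U=WRWG F=RYGY D=YBYO B=WOWB
After move 3 (F): F=GRYY U=WROG R=WBGB D=RRYO L=GYOB
After move 4 (R'): R=BBWG U=WWOW F=GRYG D=RRYY B=OORB
After move 5 (U'): U=WWWO F=GYYG R=GRWG B=BBRB L=OOOB
After move 6 (F'): F=YGGY U=WWGW R=RRRG D=OBYY L=OOOW
Query 1: D[2] = Y
Query 2: D[3] = Y
Query 3: B[2] = R
Query 4: U[1] = W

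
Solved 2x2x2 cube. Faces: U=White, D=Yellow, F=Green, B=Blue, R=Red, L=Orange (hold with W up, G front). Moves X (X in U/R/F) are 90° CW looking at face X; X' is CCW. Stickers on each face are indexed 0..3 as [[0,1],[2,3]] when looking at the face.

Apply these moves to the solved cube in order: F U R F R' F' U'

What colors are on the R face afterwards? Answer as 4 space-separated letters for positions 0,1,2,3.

After move 1 (F): F=GGGG U=WWOO R=WRWR D=RRYY L=OYOY
After move 2 (U): U=OWOW F=WRGG R=BBWR B=OYBB L=GGOY
After move 3 (R): R=WBRB U=OROG F=WRGY D=RBYO B=WYWB
After move 4 (F): F=GWYR U=ORYG R=OBGB D=RWYO L=GROB
After move 5 (R'): R=BBOG U=OWYW F=GRYG D=RWYR B=OYWB
After move 6 (F'): F=RGGY U=OWBO R=WBRG D=RBYR L=GWOY
After move 7 (U'): U=WOOB F=GWGY R=RGRG B=WBWB L=OYOY
Query: R face = RGRG

Answer: R G R G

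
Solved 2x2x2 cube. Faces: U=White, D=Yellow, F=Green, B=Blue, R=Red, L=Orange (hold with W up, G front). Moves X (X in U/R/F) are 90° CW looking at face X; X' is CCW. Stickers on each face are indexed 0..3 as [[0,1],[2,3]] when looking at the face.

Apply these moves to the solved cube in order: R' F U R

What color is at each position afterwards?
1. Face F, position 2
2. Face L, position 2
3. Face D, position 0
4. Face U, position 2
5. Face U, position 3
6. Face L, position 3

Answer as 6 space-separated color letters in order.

After move 1 (R'): R=RRRR U=WBWB F=GWGW D=YGYG B=YBYB
After move 2 (F): F=GGWW U=WBOO R=WRBR D=RRYG L=OYOG
After move 3 (U): U=OWOB F=WRWW R=YBBR B=OYYB L=GGOG
After move 4 (R): R=BYRB U=OROW F=WRWG D=RYYO B=BYWB
Query 1: F[2] = W
Query 2: L[2] = O
Query 3: D[0] = R
Query 4: U[2] = O
Query 5: U[3] = W
Query 6: L[3] = G

Answer: W O R O W G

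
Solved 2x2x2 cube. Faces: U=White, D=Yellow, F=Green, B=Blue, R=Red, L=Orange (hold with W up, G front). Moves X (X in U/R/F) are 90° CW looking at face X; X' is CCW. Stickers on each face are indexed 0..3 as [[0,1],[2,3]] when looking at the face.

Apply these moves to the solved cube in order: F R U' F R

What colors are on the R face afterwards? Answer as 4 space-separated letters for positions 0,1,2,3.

After move 1 (F): F=GGGG U=WWOO R=WRWR D=RRYY L=OYOY
After move 2 (R): R=WWRR U=WGOG F=GRGY D=RBYB B=OBWB
After move 3 (U'): U=GGWO F=OYGY R=GRRR B=WWWB L=OBOY
After move 4 (F): F=GOYY U=GGYB R=WROR D=RGYB L=OROB
After move 5 (R): R=OWRR U=GOYY F=GGYB D=RWYW B=BWGB
Query: R face = OWRR

Answer: O W R R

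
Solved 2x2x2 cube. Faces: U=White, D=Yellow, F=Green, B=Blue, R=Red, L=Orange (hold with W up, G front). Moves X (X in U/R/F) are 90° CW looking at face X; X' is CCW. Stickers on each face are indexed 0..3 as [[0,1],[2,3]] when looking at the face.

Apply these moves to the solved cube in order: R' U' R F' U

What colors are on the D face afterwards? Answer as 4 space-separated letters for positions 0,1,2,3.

After move 1 (R'): R=RRRR U=WBWB F=GWGW D=YGYG B=YBYB
After move 2 (U'): U=BBWW F=OOGW R=GWRR B=RRYB L=YBOO
After move 3 (R): R=RGRW U=BOWW F=OGGG D=YYYR B=WRBB
After move 4 (F'): F=GGOG U=BORR R=YGYW D=BOYR L=YWOW
After move 5 (U): U=RBRO F=YGOG R=WRYW B=YWBB L=GGOW
Query: D face = BOYR

Answer: B O Y R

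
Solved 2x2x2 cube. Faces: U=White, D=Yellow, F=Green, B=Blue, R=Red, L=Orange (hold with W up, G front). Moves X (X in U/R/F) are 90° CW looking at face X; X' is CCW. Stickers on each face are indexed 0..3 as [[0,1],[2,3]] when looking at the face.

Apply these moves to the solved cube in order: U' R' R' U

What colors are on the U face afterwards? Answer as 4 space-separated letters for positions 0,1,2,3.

After move 1 (U'): U=WWWW F=OOGG R=GGRR B=RRBB L=BBOO
After move 2 (R'): R=GRGR U=WBWR F=OWGW D=YOYG B=YRYB
After move 3 (R'): R=RRGG U=WYWY F=OBGR D=YWYW B=GROB
After move 4 (U): U=WWYY F=RRGR R=GRGG B=BBOB L=OBOO
Query: U face = WWYY

Answer: W W Y Y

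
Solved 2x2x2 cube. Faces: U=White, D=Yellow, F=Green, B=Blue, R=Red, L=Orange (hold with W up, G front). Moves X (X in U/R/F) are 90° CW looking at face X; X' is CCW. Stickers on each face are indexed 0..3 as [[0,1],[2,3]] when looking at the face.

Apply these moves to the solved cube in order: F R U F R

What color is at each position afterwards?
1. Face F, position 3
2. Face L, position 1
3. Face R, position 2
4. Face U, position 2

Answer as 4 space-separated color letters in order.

After move 1 (F): F=GGGG U=WWOO R=WRWR D=RRYY L=OYOY
After move 2 (R): R=WWRR U=WGOG F=GRGY D=RBYB B=OBWB
After move 3 (U): U=OWGG F=WWGY R=OBRR B=OYWB L=GROY
After move 4 (F): F=GWYW U=OWYR R=GBGR D=ROYB L=GROB
After move 5 (R): R=GGRB U=OWYW F=GOYB D=RWYO B=RYWB
Query 1: F[3] = B
Query 2: L[1] = R
Query 3: R[2] = R
Query 4: U[2] = Y

Answer: B R R Y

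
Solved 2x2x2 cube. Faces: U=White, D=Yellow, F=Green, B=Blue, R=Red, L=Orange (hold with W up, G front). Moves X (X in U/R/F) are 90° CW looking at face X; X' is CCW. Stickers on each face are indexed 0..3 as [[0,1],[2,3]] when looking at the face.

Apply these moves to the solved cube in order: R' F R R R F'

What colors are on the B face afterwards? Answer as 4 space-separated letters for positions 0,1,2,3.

Answer: G B R B

Derivation:
After move 1 (R'): R=RRRR U=WBWB F=GWGW D=YGYG B=YBYB
After move 2 (F): F=GGWW U=WBOO R=WRBR D=RRYG L=OYOG
After move 3 (R): R=BWRR U=WGOW F=GRWG D=RYYY B=OBBB
After move 4 (R): R=RBRW U=WROG F=GYWY D=RBYO B=WBGB
After move 5 (R): R=RRWB U=WYOY F=GBWO D=RGYW B=GBRB
After move 6 (F'): F=BOGW U=WYRW R=GRRB D=YGYW L=OYOO
Query: B face = GBRB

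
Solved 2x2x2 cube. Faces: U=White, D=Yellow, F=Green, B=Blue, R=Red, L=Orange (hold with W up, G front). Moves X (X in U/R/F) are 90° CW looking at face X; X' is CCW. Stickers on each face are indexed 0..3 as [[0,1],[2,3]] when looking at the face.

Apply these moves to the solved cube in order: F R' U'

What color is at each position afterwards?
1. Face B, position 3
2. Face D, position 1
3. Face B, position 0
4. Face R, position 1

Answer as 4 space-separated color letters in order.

Answer: B G R W

Derivation:
After move 1 (F): F=GGGG U=WWOO R=WRWR D=RRYY L=OYOY
After move 2 (R'): R=RRWW U=WBOB F=GWGO D=RGYG B=YBRB
After move 3 (U'): U=BBWO F=OYGO R=GWWW B=RRRB L=YBOY
Query 1: B[3] = B
Query 2: D[1] = G
Query 3: B[0] = R
Query 4: R[1] = W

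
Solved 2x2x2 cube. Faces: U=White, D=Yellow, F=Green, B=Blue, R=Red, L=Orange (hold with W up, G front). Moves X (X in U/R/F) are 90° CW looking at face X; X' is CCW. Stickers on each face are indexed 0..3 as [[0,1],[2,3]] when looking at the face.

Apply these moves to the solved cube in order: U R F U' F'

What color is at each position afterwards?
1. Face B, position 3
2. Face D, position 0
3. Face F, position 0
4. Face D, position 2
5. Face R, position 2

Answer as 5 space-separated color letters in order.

Answer: B O Y Y R

Derivation:
After move 1 (U): U=WWWW F=RRGG R=BBRR B=OOBB L=GGOO
After move 2 (R): R=RBRB U=WRWG F=RYGY D=YBYO B=WOWB
After move 3 (F): F=GRYY U=WROG R=WBGB D=RRYO L=GYOB
After move 4 (U'): U=RGWO F=GYYY R=GRGB B=WBWB L=WOOB
After move 5 (F'): F=YYGY U=RGGG R=RRRB D=OBYO L=WOOW
Query 1: B[3] = B
Query 2: D[0] = O
Query 3: F[0] = Y
Query 4: D[2] = Y
Query 5: R[2] = R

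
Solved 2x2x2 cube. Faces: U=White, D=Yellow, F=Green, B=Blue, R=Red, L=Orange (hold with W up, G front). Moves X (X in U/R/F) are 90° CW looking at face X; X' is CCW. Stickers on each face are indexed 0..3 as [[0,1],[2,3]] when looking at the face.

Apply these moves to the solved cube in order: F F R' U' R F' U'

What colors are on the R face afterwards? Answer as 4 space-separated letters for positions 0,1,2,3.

After move 1 (F): F=GGGG U=WWOO R=WRWR D=RRYY L=OYOY
After move 2 (F): F=GGGG U=WWYY R=OROR D=WWYY L=OROR
After move 3 (R'): R=RROO U=WBYB F=GWGY D=WGYG B=YBWB
After move 4 (U'): U=BBWY F=ORGY R=GWOO B=RRWB L=YBOR
After move 5 (R): R=OGOW U=BRWY F=OGGG D=WWYR B=YRBB
After move 6 (F'): F=GGOG U=BROO R=WGWW D=BRYR L=YYOW
After move 7 (U'): U=ROBO F=YYOG R=GGWW B=WGBB L=YROW
Query: R face = GGWW

Answer: G G W W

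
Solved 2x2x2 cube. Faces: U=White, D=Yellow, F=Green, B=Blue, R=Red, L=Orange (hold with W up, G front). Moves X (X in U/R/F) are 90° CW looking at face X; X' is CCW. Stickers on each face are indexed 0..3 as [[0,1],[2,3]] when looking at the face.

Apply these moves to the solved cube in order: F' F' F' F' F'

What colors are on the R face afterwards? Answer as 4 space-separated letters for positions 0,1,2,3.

After move 1 (F'): F=GGGG U=WWRR R=YRYR D=OOYY L=OWOW
After move 2 (F'): F=GGGG U=WWYY R=OROR D=WWYY L=OROR
After move 3 (F'): F=GGGG U=WWOO R=WRWR D=RRYY L=OYOY
After move 4 (F'): F=GGGG U=WWWW R=RRRR D=YYYY L=OOOO
After move 5 (F'): F=GGGG U=WWRR R=YRYR D=OOYY L=OWOW
Query: R face = YRYR

Answer: Y R Y R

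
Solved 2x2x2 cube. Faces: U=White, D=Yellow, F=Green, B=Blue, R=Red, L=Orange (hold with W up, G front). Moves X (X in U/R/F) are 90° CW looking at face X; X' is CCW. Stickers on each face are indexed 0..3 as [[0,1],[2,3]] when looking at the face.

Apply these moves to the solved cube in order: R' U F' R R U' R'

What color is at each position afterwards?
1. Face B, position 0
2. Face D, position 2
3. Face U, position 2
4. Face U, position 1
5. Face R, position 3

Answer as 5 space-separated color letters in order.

After move 1 (R'): R=RRRR U=WBWB F=GWGW D=YGYG B=YBYB
After move 2 (U): U=WWBB F=RRGW R=YBRR B=OOYB L=GWOO
After move 3 (F'): F=RWRG U=WWYR R=GBYR D=WOYG L=GBOB
After move 4 (R): R=YGRB U=WWYG F=RORG D=WYYO B=ROWB
After move 5 (R): R=RYBG U=WOYG F=RYRO D=WWYR B=GOWB
After move 6 (U'): U=OGWY F=GBRO R=RYBG B=RYWB L=GOOB
After move 7 (R'): R=YGRB U=OWWR F=GGRY D=WBYO B=RYWB
Query 1: B[0] = R
Query 2: D[2] = Y
Query 3: U[2] = W
Query 4: U[1] = W
Query 5: R[3] = B

Answer: R Y W W B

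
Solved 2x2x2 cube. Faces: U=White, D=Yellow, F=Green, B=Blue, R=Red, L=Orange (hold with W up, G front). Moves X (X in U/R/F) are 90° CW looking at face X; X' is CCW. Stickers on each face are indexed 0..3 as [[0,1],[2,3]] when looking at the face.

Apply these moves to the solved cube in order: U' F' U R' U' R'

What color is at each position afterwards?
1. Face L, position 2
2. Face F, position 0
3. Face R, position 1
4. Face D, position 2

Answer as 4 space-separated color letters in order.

Answer: O O Y Y

Derivation:
After move 1 (U'): U=WWWW F=OOGG R=GGRR B=RRBB L=BBOO
After move 2 (F'): F=OGOG U=WWGR R=YGYR D=BOYY L=BWOW
After move 3 (U): U=GWRW F=YGOG R=RRYR B=BWBB L=OGOW
After move 4 (R'): R=RRRY U=GBRB F=YWOW D=BGYG B=YWOB
After move 5 (U'): U=BBGR F=OGOW R=YWRY B=RROB L=YWOW
After move 6 (R'): R=WYYR U=BOGR F=OBOR D=BGYW B=GRGB
Query 1: L[2] = O
Query 2: F[0] = O
Query 3: R[1] = Y
Query 4: D[2] = Y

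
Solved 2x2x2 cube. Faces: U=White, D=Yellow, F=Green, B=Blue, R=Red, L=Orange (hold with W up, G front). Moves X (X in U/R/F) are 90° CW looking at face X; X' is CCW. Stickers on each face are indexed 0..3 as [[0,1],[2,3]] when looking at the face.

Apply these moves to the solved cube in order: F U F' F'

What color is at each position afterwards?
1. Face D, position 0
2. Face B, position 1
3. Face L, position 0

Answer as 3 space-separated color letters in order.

Answer: W Y G

Derivation:
After move 1 (F): F=GGGG U=WWOO R=WRWR D=RRYY L=OYOY
After move 2 (U): U=OWOW F=WRGG R=BBWR B=OYBB L=GGOY
After move 3 (F'): F=RGWG U=OWBW R=RBRR D=GYYY L=GWOO
After move 4 (F'): F=GGRW U=OWRR R=YBGR D=WOYY L=GWOB
Query 1: D[0] = W
Query 2: B[1] = Y
Query 3: L[0] = G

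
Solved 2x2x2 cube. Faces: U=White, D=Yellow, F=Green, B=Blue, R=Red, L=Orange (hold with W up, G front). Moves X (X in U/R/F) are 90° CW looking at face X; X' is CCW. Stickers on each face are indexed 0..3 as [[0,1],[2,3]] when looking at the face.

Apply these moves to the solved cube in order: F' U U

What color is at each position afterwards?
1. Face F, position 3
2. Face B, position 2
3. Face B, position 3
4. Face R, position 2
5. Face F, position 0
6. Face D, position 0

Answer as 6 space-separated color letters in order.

Answer: G B B Y B O

Derivation:
After move 1 (F'): F=GGGG U=WWRR R=YRYR D=OOYY L=OWOW
After move 2 (U): U=RWRW F=YRGG R=BBYR B=OWBB L=GGOW
After move 3 (U): U=RRWW F=BBGG R=OWYR B=GGBB L=YROW
Query 1: F[3] = G
Query 2: B[2] = B
Query 3: B[3] = B
Query 4: R[2] = Y
Query 5: F[0] = B
Query 6: D[0] = O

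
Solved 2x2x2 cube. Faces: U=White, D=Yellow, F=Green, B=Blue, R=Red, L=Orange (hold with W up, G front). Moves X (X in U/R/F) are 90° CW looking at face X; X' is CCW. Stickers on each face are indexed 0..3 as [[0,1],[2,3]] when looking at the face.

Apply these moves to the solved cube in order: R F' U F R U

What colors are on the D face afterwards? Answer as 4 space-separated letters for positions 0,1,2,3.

Answer: Y W Y O

Derivation:
After move 1 (R): R=RRRR U=WGWG F=GYGY D=YBYB B=WBWB
After move 2 (F'): F=YYGG U=WGRR R=BRYR D=OOYB L=OGOW
After move 3 (U): U=RWRG F=BRGG R=WBYR B=OGWB L=YYOW
After move 4 (F): F=GBGR U=RWWY R=RBGR D=YWYB L=YOOO
After move 5 (R): R=GRRB U=RBWR F=GWGB D=YWYO B=YGWB
After move 6 (U): U=WRRB F=GRGB R=YGRB B=YOWB L=GWOO
Query: D face = YWYO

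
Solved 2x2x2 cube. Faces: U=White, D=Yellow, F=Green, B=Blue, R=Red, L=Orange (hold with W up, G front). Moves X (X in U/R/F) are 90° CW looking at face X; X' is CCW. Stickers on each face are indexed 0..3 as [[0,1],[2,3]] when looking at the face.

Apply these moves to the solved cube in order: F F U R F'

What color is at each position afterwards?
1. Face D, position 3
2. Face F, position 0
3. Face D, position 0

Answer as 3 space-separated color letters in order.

After move 1 (F): F=GGGG U=WWOO R=WRWR D=RRYY L=OYOY
After move 2 (F): F=GGGG U=WWYY R=OROR D=WWYY L=OROR
After move 3 (U): U=YWYW F=ORGG R=BBOR B=ORBB L=GGOR
After move 4 (R): R=OBRB U=YRYG F=OWGY D=WBYO B=WRWB
After move 5 (F'): F=WYOG U=YROR R=BBWB D=GRYO L=GGOY
Query 1: D[3] = O
Query 2: F[0] = W
Query 3: D[0] = G

Answer: O W G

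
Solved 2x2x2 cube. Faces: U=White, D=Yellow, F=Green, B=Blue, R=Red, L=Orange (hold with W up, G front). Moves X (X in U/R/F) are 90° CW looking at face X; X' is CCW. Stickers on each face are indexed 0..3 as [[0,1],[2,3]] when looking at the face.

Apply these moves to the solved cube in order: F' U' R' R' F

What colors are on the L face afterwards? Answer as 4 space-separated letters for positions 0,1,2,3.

Answer: B O O R

Derivation:
After move 1 (F'): F=GGGG U=WWRR R=YRYR D=OOYY L=OWOW
After move 2 (U'): U=WRWR F=OWGG R=GGYR B=YRBB L=BBOW
After move 3 (R'): R=GRGY U=WBWY F=ORGR D=OWYG B=YROB
After move 4 (R'): R=RYGG U=WOWY F=OBGY D=ORYR B=GRWB
After move 5 (F): F=GOYB U=WOWB R=WYYG D=GRYR L=BOOR
Query: L face = BOOR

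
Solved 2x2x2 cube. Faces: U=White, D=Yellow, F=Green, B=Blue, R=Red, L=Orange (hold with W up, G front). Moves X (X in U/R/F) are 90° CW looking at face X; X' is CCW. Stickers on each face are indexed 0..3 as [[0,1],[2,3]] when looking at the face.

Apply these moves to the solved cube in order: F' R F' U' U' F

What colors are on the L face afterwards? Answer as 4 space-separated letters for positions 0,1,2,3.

Answer: B W O W

Derivation:
After move 1 (F'): F=GGGG U=WWRR R=YRYR D=OOYY L=OWOW
After move 2 (R): R=YYRR U=WGRG F=GOGY D=OBYB B=RBWB
After move 3 (F'): F=OYGG U=WGYR R=BYOR D=WWYB L=OGOR
After move 4 (U'): U=GRWY F=OGGG R=OYOR B=BYWB L=RBOR
After move 5 (U'): U=RYGW F=RBGG R=OGOR B=OYWB L=BYOR
After move 6 (F): F=GRGB U=RYRY R=GGWR D=OOYB L=BWOW
Query: L face = BWOW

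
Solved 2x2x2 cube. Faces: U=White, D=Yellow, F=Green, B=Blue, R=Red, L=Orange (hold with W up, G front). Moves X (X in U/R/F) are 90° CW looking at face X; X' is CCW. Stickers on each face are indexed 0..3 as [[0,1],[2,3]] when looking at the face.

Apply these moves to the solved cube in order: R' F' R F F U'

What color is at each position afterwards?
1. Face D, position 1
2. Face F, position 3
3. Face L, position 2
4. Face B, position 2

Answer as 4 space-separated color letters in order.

Answer: R W O B

Derivation:
After move 1 (R'): R=RRRR U=WBWB F=GWGW D=YGYG B=YBYB
After move 2 (F'): F=WWGG U=WBRR R=GRYR D=OOYG L=OBOW
After move 3 (R): R=YGRR U=WWRG F=WOGG D=OYYY B=RBBB
After move 4 (F): F=GWGO U=WWWB R=RGGR D=RYYY L=OOOY
After move 5 (F): F=GGOW U=WWYO R=WGBR D=GRYY L=OROY
After move 6 (U'): U=WOWY F=OROW R=GGBR B=WGBB L=RBOY
Query 1: D[1] = R
Query 2: F[3] = W
Query 3: L[2] = O
Query 4: B[2] = B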